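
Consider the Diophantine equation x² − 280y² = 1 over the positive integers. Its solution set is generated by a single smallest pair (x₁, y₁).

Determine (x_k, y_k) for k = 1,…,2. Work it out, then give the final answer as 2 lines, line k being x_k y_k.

251 15
126001 7530

√280 = [16; 1,2,1,2,1,32, …], period ℓ=6 (even) → k=5
a_0=16:  p_0=16·1+0=16,  q_0=16·0+1=1
…
a_4=2:  p_4=2·67+50=184,  q_4=2·4+3=11
a_5=1:  p_5=1·184+67=251,  q_5=1·11+4=15
→ (251, 15).  Check: 251²=63001, 280·15²=63000, difference 1.
(x_2, y_2) = (251·251 + 280·15·15, 251·15 + 15·251) = (126001, 7530)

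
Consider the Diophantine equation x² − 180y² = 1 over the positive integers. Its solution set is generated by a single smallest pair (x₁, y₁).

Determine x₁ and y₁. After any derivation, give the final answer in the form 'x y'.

161 12

√180 → a₀=13, period (2,2,2,26); ℓ=4 even so k=3
a_0=13:  p_0=13·1+0=13,  q_0=13·0+1=1
…
a_2=2:  p_2=2·27+13=67,  q_2=2·2+1=5
a_3=2:  p_3=2·67+27=161,  q_3=2·5+2=12
→ (161, 12).  Check: 161²=25921, 180·12²=25920, difference 1.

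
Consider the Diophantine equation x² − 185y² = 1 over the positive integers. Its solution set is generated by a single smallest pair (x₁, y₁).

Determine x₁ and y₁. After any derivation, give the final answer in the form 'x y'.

9249 680

[13; 1,1,1,1,26] for √185; ℓ=5 ⇒ convergent index 9
i=0: a=13 ⇒ p=13, q=1
i=1: a=1 ⇒ p=14, q=1
i=2: a=1 ⇒ p=27, q=2
…
i=4: a=1 ⇒ p=68, q=5
i=5: a=26 ⇒ p=1809, q=133
…
i=8: a=1 ⇒ p=5563, q=409
i=9: a=1 ⇒ p=9249, q=680
→ (9249, 680).  Check: 9249²=85544001, 185·680²=85544000, difference 1.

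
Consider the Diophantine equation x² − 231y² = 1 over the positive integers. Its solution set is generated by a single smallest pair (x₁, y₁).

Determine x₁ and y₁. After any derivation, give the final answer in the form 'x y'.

76 5

√231 = [15; 5,30, …], period ℓ=2 (even) → k=1
k=0  a_k=15  p_k/q_k = 15/1
k=1  a_k=5  p_k/q_k = 76/5
(x₁, y₁) = (76, 5);  76² − 231·5² = 1 ✓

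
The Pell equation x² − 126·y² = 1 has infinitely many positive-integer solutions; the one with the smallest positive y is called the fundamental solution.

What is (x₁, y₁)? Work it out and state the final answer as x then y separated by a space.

d=126: √d = [11; 4,2,4,22] (ℓ=4, even), read p_3/q_3
a_0=11:  p_0=11·1+0=11,  q_0=11·0+1=1
…
a_2=2:  p_2=2·45+11=101,  q_2=2·4+1=9
a_3=4:  p_3=4·101+45=449,  q_3=4·9+4=40
→ (449, 40).  Check: 449²=201601, 126·40²=201600, difference 1.

449 40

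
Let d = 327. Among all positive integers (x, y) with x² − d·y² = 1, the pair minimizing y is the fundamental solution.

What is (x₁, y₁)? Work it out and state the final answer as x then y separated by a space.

d=327: √d = [18; 12,36] (ℓ=2, even), read p_1/q_1
a_0=18:  p_0=18·1+0=18,  q_0=18·0+1=1
a_1=12:  p_1=12·18+1=217,  q_1=12·1+0=12
(x₁, y₁) = (217, 12);  217² − 327·12² = 1 ✓

217 12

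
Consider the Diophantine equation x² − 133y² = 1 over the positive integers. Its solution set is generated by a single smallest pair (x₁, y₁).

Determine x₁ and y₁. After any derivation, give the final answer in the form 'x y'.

√133 → a₀=11, period (1,1,7,5,1,…,1,1,22); ℓ=16 even so k=15
i=0: a=11 ⇒ p=11, q=1
…
i=5: a=1 ⇒ p=1061, q=92
…
i=9: a=1 ⇒ p=10979, q=952
…
i=13: a=7 ⇒ p=1210008, q=104921
i=14: a=1 ⇒ p=1378591, q=119539
i=15: a=1 ⇒ p=2588599, q=224460
→ (2588599, 224460).  Check: 2588599²=6700844782801, 133·224460²=6700844782800, difference 1.

2588599 224460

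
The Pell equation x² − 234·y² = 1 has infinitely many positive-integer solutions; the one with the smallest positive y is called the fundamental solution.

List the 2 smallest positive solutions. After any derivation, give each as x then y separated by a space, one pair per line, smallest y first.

√234 = [15; 3,2,1,2,1,2,3,30, …], period ℓ=8 (even) → k=7
step 0: (15, 1)  from 15·(1,0) + (0,1)
…
step 6: (1545, 101)  from 2·(566,37) + (413,27)
step 7: (5201, 340)  from 3·(1545,101) + (566,37)
→ (5201, 340).  Check: 5201²=27050401, 234·340²=27050400, difference 1.
(x_2, y_2) = (5201·5201 + 234·340·340, 5201·340 + 340·5201) = (54100801, 3536680)

5201 340
54100801 3536680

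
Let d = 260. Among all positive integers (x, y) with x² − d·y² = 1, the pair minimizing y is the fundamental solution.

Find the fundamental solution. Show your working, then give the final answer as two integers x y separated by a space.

129 8

√260 = [16; 8,32, …], period ℓ=2 (even) → k=1
k=0  a_k=16  p_k/q_k = 16/1
k=1  a_k=8  p_k/q_k = 129/8
fundamental: x₁=129, y₁=8  (since 16641 − 260·64 = 1)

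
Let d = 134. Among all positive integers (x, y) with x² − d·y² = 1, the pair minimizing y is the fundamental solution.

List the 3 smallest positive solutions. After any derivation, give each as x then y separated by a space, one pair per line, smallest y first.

145925 12606
42588211249 3679061100
12429369452874725 1073733982022394

[11; 1,1,2,1,3,…,1,1,22] for √134; ℓ=14 ⇒ convergent index 13
k=0  a_k=11  p_k/q_k = 11/1
k=1  a_k=1  p_k/q_k = 12/1
k=2  a_k=1  p_k/q_k = 23/2
…
k=4  a_k=1  p_k/q_k = 81/7
k=5  a_k=3  p_k/q_k = 301/26
…
k=7  a_k=10  p_k/q_k = 4121/356
k=8  a_k=1  p_k/q_k = 4503/389
k=9  a_k=3  p_k/q_k = 17630/1523
k=10  a_k=1  p_k/q_k = 22133/1912
k=11  a_k=2  p_k/q_k = 61896/5347
k=12  a_k=1  p_k/q_k = 84029/7259
k=13  a_k=1  p_k/q_k = 145925/12606
→ (145925, 12606).  Check: 145925²=21294105625, 134·12606²=21294105624, difference 1.
(x_2, y_2) = (145925·145925 + 134·12606·12606, 145925·12606 + 12606·145925) = (42588211249, 3679061100)
(x_3, y_3) = (145925·42588211249 + 134·12606·3679061100, 145925·3679061100 + 12606·42588211249) = (12429369452874725, 1073733982022394)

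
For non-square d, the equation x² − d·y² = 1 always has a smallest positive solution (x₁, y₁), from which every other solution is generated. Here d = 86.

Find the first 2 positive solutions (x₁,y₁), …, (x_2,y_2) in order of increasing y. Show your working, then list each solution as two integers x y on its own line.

10405 1122
216528049 23348820

√86 → a₀=9, period (3,1,1,1,8,1,1,1,3,18); ℓ=10 even so k=9
i=0: a=9 ⇒ p=9, q=1
…
i=4: a=1 ⇒ p=102, q=11
…
i=8: a=1 ⇒ p=2847, q=307
i=9: a=3 ⇒ p=10405, q=1122
fundamental: x₁=10405, y₁=1122  (since 108264025 − 86·1258884 = 1)
(x_2, y_2) = (10405·10405 + 86·1122·1122, 10405·1122 + 1122·10405) = (216528049, 23348820)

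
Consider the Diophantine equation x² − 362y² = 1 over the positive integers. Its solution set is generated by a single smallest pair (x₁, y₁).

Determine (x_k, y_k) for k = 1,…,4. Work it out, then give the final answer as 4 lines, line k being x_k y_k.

723 38
1045457 54948
1511730099 79454770
2185960677697 114891542472

[19; 38] for √362; ℓ=1 ⇒ convergent index 1
step 0: (19, 1)  from 19·(1,0) + (0,1)
step 1: (723, 38)  from 38·(19,1) + (1,0)
fundamental: x₁=723, y₁=38  (since 522729 − 362·1444 = 1)
n=2: (723,38)∘(723,38) = (723·723+362·38·38, 723·38+38·723) = (1045457,54948)
n=3: (1045457,54948)∘(723,38) = (723·1045457+362·38·54948, 723·54948+38·1045457) = (1511730099,79454770)
n=4: (1511730099,79454770)∘(723,38) = (723·1511730099+362·38·79454770, 723·79454770+38·1511730099) = (2185960677697,114891542472)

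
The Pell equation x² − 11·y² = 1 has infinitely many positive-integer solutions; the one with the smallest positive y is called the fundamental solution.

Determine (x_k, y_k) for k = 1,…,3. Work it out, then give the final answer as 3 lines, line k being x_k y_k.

10 3
199 60
3970 1197

√11 = [3; 3,6, …], period ℓ=2 (even) → k=1
k=0  a_k=3  p_k/q_k = 3/1
k=1  a_k=3  p_k/q_k = 10/3
(x₁, y₁) = (10, 3);  10² − 11·3² = 1 ✓
(x_2, y_2) = (10·10 + 11·3·3, 10·3 + 3·10) = (199, 60)
(x_3, y_3) = (10·199 + 11·3·60, 10·60 + 3·199) = (3970, 1197)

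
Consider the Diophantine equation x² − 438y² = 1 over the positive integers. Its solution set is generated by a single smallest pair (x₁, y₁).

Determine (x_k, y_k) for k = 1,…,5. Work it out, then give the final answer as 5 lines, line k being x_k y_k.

293 14
171697 8204
100614149 4807530
58959719617 2817204376
34550295081413 1650876956806

√438 → a₀=20, period (1,12,1,40); ℓ=4 even so k=3
step 0: (20, 1)  from 20·(1,0) + (0,1)
…
step 2: (272, 13)  from 12·(21,1) + (20,1)
step 3: (293, 14)  from 1·(272,13) + (21,1)
fundamental: x₁=293, y₁=14  (since 85849 − 438·196 = 1)
(293+14√438)^2 = 171697 + 8204√438
(293+14√438)^3 = 100614149 + 4807530√438
(293+14√438)^4 = 58959719617 + 2817204376√438
(293+14√438)^5 = 34550295081413 + 1650876956806√438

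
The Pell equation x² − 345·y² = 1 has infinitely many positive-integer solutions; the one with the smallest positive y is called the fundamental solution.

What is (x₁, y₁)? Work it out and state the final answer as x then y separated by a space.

√345 → a₀=18, period (1,1,2,1,6,1,2,1,1,36); ℓ=10 even so k=9
i=0: a=18 ⇒ p=18, q=1
…
i=4: a=1 ⇒ p=130, q=7
i=5: a=6 ⇒ p=873, q=47
…
i=8: a=1 ⇒ p=3882, q=209
i=9: a=1 ⇒ p=6761, q=364
→ (6761, 364).  Check: 6761²=45711121, 345·364²=45711120, difference 1.

6761 364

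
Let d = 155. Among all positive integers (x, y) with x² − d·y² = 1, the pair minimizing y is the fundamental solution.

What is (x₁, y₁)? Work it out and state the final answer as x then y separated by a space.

249 20

[12; 2,4,2,24] for √155; ℓ=4 ⇒ convergent index 3
a_0=12:  p_0=12·1+0=12,  q_0=12·0+1=1
…
a_2=4:  p_2=4·25+12=112,  q_2=4·2+1=9
a_3=2:  p_3=2·112+25=249,  q_3=2·9+2=20
fundamental: x₁=249, y₁=20  (since 62001 − 155·400 = 1)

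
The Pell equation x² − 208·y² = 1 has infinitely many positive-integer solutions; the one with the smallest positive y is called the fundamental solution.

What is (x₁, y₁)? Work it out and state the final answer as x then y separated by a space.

649 45

√208 → a₀=14, period (2,2,1,2,2,28); ℓ=6 even so k=5
step 0: (14, 1)  from 14·(1,0) + (0,1)
step 1: (29, 2)  from 2·(14,1) + (1,0)
step 2: (72, 5)  from 2·(29,2) + (14,1)
step 3: (101, 7)  from 1·(72,5) + (29,2)
step 4: (274, 19)  from 2·(101,7) + (72,5)
step 5: (649, 45)  from 2·(274,19) + (101,7)
→ (649, 45).  Check: 649²=421201, 208·45²=421200, difference 1.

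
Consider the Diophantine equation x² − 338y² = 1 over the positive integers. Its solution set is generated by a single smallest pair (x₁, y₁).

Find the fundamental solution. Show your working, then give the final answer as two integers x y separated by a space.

114243 6214

√338 → a₀=18, period (2,1,1,2,36); ℓ=5 odd so k=9
k=0  a_k=18  p_k/q_k = 18/1
…
k=2  a_k=1  p_k/q_k = 55/3
k=3  a_k=1  p_k/q_k = 92/5
…
k=5  a_k=36  p_k/q_k = 8696/473
k=6  a_k=2  p_k/q_k = 17631/959
k=7  a_k=1  p_k/q_k = 26327/1432
k=8  a_k=1  p_k/q_k = 43958/2391
k=9  a_k=2  p_k/q_k = 114243/6214
fundamental: x₁=114243, y₁=6214  (since 13051463049 − 338·38613796 = 1)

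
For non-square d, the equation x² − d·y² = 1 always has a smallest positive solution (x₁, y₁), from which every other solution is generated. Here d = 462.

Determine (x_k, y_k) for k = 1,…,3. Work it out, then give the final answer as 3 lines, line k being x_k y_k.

43 2
3697 172
317899 14790

d=462: √d = [21; 2,42] (ℓ=2, even), read p_1/q_1
k=0  a_k=21  p_k/q_k = 21/1
k=1  a_k=2  p_k/q_k = 43/2
fundamental: x₁=43, y₁=2  (since 1849 − 462·4 = 1)
k=2:  x_2 = 43·43+462·2·2 = 3697,  y_2 = 43·2+2·43 = 172
k=3:  x_3 = 43·3697+462·2·172 = 317899,  y_3 = 43·172+2·3697 = 14790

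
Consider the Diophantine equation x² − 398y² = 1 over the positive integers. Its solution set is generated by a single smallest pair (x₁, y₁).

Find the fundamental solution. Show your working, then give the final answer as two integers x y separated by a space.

√398 → a₀=19, period (1,18,1,38); ℓ=4 even so k=3
a_0=19:  p_0=19·1+0=19,  q_0=19·0+1=1
a_1=1:  p_1=1·19+1=20,  q_1=1·1+0=1
a_2=18:  p_2=18·20+19=379,  q_2=18·1+1=19
a_3=1:  p_3=1·379+20=399,  q_3=1·19+1=20
→ (399, 20).  Check: 399²=159201, 398·20²=159200, difference 1.

399 20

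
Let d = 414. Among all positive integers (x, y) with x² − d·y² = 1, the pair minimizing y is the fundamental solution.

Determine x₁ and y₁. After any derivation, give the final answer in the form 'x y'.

24335 1196

√414 → a₀=20, period (2,1,7,2,7,1,2,40); ℓ=8 even so k=7
k=0  a_k=20  p_k/q_k = 20/1
k=1  a_k=2  p_k/q_k = 41/2
…
k=3  a_k=7  p_k/q_k = 468/23
k=4  a_k=2  p_k/q_k = 997/49
k=5  a_k=7  p_k/q_k = 7447/366
k=6  a_k=1  p_k/q_k = 8444/415
k=7  a_k=2  p_k/q_k = 24335/1196
(x₁, y₁) = (24335, 1196);  24335² − 414·1196² = 1 ✓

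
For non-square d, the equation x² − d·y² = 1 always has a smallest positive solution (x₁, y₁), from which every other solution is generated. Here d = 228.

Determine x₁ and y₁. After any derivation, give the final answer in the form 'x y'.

√228 = [15; 10,30, …], period ℓ=2 (even) → k=1
i=0: a=15 ⇒ p=15, q=1
i=1: a=10 ⇒ p=151, q=10
(x₁, y₁) = (151, 10);  151² − 228·10² = 1 ✓

151 10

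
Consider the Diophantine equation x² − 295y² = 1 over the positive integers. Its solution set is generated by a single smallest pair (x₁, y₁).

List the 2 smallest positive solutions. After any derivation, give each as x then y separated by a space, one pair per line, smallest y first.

2024999 117900
8201241900001 477494764200

√295 = [17; 5,1,2,3,2,6,2,3,2,1,5,34, …], period ℓ=12 (even) → k=11
step 0: (17, 1)  from 17·(1,0) + (0,1)
step 1: (86, 5)  from 5·(17,1) + (1,0)
step 2: (103, 6)  from 1·(86,5) + (17,1)
step 3: (292, 17)  from 2·(103,6) + (86,5)
step 4: (979, 57)  from 3·(292,17) + (103,6)
step 5: (2250, 131)  from 2·(979,57) + (292,17)
step 6: (14479, 843)  from 6·(2250,131) + (979,57)
step 7: (31208, 1817)  from 2·(14479,843) + (2250,131)
step 8: (108103, 6294)  from 3·(31208,1817) + (14479,843)
…
step 10: (355517, 20699)  from 1·(247414,14405) + (108103,6294)
step 11: (2024999, 117900)  from 5·(355517,20699) + (247414,14405)
→ (2024999, 117900).  Check: 2024999²=4100620950001, 295·117900²=4100620950000, difference 1.
(2024999+117900√295)^2 = 8201241900001 + 477494764200√295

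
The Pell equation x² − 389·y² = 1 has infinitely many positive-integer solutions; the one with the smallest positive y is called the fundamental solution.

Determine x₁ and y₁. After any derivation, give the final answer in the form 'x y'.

√389 = [19; 1,2,1,1,1,1,2,1,38, …], period ℓ=9 (odd) → k=17
a_0=19:  p_0=19·1+0=19,  q_0=19·0+1=1
…
a_2=2:  p_2=2·20+19=59,  q_2=2·1+1=3
a_3=1:  p_3=1·59+20=79,  q_3=1·3+1=4
…
a_7=2:  p_7=2·355+217=927,  q_7=2·18+11=47
a_8=1:  p_8=1·927+355=1282,  q_8=1·47+18=65
a_9=38:  p_9=38·1282+927=49643,  q_9=38·65+47=2517
a_10=1:  p_10=1·49643+1282=50925,  q_10=1·2517+65=2582
…
a_12=1:  p_12=1·151493+50925=202418,  q_12=1·7681+2582=10263
a_13=1:  p_13=1·202418+151493=353911,  q_13=1·10263+7681=17944
a_14=1:  p_14=1·353911+202418=556329,  q_14=1·17944+10263=28207
a_15=1:  p_15=1·556329+353911=910240,  q_15=1·28207+17944=46151
a_16=2:  p_16=2·910240+556329=2376809,  q_16=2·46151+28207=120509
a_17=1:  p_17=1·2376809+910240=3287049,  q_17=1·120509+46151=166660
→ (3287049, 166660).  Check: 3287049²=10804691128401, 389·166660²=10804691128400, difference 1.

3287049 166660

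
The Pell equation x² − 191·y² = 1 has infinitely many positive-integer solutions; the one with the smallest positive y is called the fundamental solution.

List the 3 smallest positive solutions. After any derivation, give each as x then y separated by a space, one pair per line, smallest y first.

8994000 650783
161784071999999 11706284604000
2910171887135973018000 210572647456751349217

√191 → a₀=13, period (1,4,1,1,3,…,4,1,26); ℓ=16 even so k=15
i=0: a=13 ⇒ p=13, q=1
…
i=2: a=4 ⇒ p=69, q=5
i=3: a=1 ⇒ p=83, q=6
…
i=5: a=3 ⇒ p=539, q=39
i=6: a=2 ⇒ p=1230, q=89
…
i=8: a=13 ⇒ p=40217, q=2910
i=9: a=2 ⇒ p=83433, q=6037
i=10: a=2 ⇒ p=207083, q=14984
i=11: a=3 ⇒ p=704682, q=50989
…
i=14: a=4 ⇒ p=7377553, q=533821
i=15: a=1 ⇒ p=8994000, q=650783
→ (8994000, 650783).  Check: 8994000²=80892036000000, 191·650783²=80892035999999, difference 1.
(8994000+650783√191)^2 = 161784071999999 + 11706284604000√191
(8994000+650783√191)^3 = 2910171887135973018000 + 210572647456751349217√191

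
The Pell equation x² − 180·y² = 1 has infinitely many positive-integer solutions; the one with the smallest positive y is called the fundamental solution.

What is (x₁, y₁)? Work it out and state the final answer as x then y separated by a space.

161 12

d=180: √d = [13; 2,2,2,26] (ℓ=4, even), read p_3/q_3
k=0  a_k=13  p_k/q_k = 13/1
…
k=2  a_k=2  p_k/q_k = 67/5
k=3  a_k=2  p_k/q_k = 161/12
fundamental: x₁=161, y₁=12  (since 25921 − 180·144 = 1)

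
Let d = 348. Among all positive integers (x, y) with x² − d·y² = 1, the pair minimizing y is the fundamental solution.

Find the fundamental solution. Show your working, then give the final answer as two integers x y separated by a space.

[18; 1,1,1,8,1,1,1,36] for √348; ℓ=8 ⇒ convergent index 7
i=0: a=18 ⇒ p=18, q=1
…
i=6: a=1 ⇒ p=1026, q=55
i=7: a=1 ⇒ p=1567, q=84
fundamental: x₁=1567, y₁=84  (since 2455489 − 348·7056 = 1)

1567 84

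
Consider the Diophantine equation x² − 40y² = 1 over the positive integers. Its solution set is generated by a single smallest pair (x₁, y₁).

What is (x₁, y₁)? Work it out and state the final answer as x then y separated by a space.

√40 = [6; 3,12, …], period ℓ=2 (even) → k=1
k=0  a_k=6  p_k/q_k = 6/1
k=1  a_k=3  p_k/q_k = 19/3
→ (19, 3).  Check: 19²=361, 40·3²=360, difference 1.

19 3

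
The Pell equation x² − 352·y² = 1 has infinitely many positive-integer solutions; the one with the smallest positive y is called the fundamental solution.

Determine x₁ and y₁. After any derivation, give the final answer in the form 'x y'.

77617 4137

√352 = [18; 1,3,5,9,5,3,1,36, …], period ℓ=8 (even) → k=7
k=0  a_k=18  p_k/q_k = 18/1
k=1  a_k=1  p_k/q_k = 19/1
…
k=3  a_k=5  p_k/q_k = 394/21
…
k=6  a_k=3  p_k/q_k = 59118/3151
k=7  a_k=1  p_k/q_k = 77617/4137
→ (77617, 4137).  Check: 77617²=6024398689, 352·4137²=6024398688, difference 1.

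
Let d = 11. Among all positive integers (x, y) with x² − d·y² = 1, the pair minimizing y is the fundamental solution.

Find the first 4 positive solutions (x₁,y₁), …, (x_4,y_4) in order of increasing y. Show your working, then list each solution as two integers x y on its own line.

10 3
199 60
3970 1197
79201 23880

d=11: √d = [3; 3,6] (ℓ=2, even), read p_1/q_1
k=0  a_k=3  p_k/q_k = 3/1
k=1  a_k=3  p_k/q_k = 10/3
fundamental: x₁=10, y₁=3  (since 100 − 11·9 = 1)
k=2:  x_2 = 10·10+11·3·3 = 199,  y_2 = 10·3+3·10 = 60
k=3:  x_3 = 10·199+11·3·60 = 3970,  y_3 = 10·60+3·199 = 1197
k=4:  x_4 = 10·3970+11·3·1197 = 79201,  y_4 = 10·1197+3·3970 = 23880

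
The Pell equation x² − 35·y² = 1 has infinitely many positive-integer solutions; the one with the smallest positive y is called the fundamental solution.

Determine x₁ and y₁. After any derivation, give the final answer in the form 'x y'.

6 1

[5; 1,10] for √35; ℓ=2 ⇒ convergent index 1
k=0  a_k=5  p_k/q_k = 5/1
k=1  a_k=1  p_k/q_k = 6/1
→ (6, 1).  Check: 6²=36, 35·1²=35, difference 1.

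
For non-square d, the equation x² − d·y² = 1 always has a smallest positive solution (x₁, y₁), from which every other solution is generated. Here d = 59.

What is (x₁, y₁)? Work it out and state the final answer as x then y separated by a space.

√59 = [7; 1,2,7,2,1,14, …], period ℓ=6 (even) → k=5
step 0: (7, 1)  from 7·(1,0) + (0,1)
…
step 4: (361, 47)  from 2·(169,22) + (23,3)
step 5: (530, 69)  from 1·(361,47) + (169,22)
fundamental: x₁=530, y₁=69  (since 280900 − 59·4761 = 1)

530 69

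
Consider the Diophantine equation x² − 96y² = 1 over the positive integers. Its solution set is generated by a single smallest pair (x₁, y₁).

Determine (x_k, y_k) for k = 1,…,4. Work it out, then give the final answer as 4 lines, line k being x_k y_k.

49 5
4801 490
470449 48015
46099201 4704980

√96 = [9; 1,3,1,18, …], period ℓ=4 (even) → k=3
i=0: a=9 ⇒ p=9, q=1
i=1: a=1 ⇒ p=10, q=1
i=2: a=3 ⇒ p=39, q=4
i=3: a=1 ⇒ p=49, q=5
→ (49, 5).  Check: 49²=2401, 96·5²=2400, difference 1.
n=2: (49,5)∘(49,5) = (49·49+96·5·5, 49·5+5·49) = (4801,490)
n=3: (4801,490)∘(49,5) = (49·4801+96·5·490, 49·490+5·4801) = (470449,48015)
n=4: (470449,48015)∘(49,5) = (49·470449+96·5·48015, 49·48015+5·470449) = (46099201,4704980)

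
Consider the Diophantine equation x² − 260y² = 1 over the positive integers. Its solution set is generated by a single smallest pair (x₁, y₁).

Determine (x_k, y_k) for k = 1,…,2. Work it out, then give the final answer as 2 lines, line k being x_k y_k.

√260 = [16; 8,32, …], period ℓ=2 (even) → k=1
step 0: (16, 1)  from 16·(1,0) + (0,1)
step 1: (129, 8)  from 8·(16,1) + (1,0)
→ (129, 8).  Check: 129²=16641, 260·8²=16640, difference 1.
(129+8√260)^2 = 33281 + 2064√260

129 8
33281 2064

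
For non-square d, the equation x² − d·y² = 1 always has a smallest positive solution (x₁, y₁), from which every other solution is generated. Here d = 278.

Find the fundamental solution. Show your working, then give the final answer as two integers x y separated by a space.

2501 150

[16; 1,2,16,2,1,32] for √278; ℓ=6 ⇒ convergent index 5
k=0  a_k=16  p_k/q_k = 16/1
…
k=4  a_k=2  p_k/q_k = 1684/101
k=5  a_k=1  p_k/q_k = 2501/150
→ (2501, 150).  Check: 2501²=6255001, 278·150²=6255000, difference 1.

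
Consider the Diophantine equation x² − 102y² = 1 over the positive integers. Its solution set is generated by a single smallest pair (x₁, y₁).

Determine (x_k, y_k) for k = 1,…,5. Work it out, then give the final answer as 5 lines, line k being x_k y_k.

101 10
20401 2020
4120901 408030
832401601 82420040
168141002501 16648440050

[10; 10,20] for √102; ℓ=2 ⇒ convergent index 1
a_0=10:  p_0=10·1+0=10,  q_0=10·0+1=1
a_1=10:  p_1=10·10+1=101,  q_1=10·1+0=10
(x₁, y₁) = (101, 10);  101² − 102·10² = 1 ✓
(101+10√102)^2 = 20401 + 2020√102
(101+10√102)^3 = 4120901 + 408030√102
(101+10√102)^4 = 832401601 + 82420040√102
(101+10√102)^5 = 168141002501 + 16648440050√102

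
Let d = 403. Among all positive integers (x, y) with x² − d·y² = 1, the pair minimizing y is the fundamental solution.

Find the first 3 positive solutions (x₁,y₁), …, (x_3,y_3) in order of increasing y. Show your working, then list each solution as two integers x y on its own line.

669878 33369
897473069767 44706317964
1202394930058086974 59895557730143415

√403 → a₀=20, period (13,2,1,3,1,3,1,2,13,40); ℓ=10 even so k=9
a_0=20:  p_0=20·1+0=20,  q_0=20·0+1=1
a_1=13:  p_1=13·20+1=261,  q_1=13·1+0=13
a_2=2:  p_2=2·261+20=542,  q_2=2·13+1=27
a_3=1:  p_3=1·542+261=803,  q_3=1·27+13=40
a_4=3:  p_4=3·803+542=2951,  q_4=3·40+27=147
a_5=1:  p_5=1·2951+803=3754,  q_5=1·147+40=187
a_6=3:  p_6=3·3754+2951=14213,  q_6=3·187+147=708
…
a_8=2:  p_8=2·17967+14213=50147,  q_8=2·895+708=2498
a_9=13:  p_9=13·50147+17967=669878,  q_9=13·2498+895=33369
fundamental: x₁=669878, y₁=33369  (since 448736534884 − 403·1113490161 = 1)
k=2:  x_2 = 669878·669878+403·33369·33369 = 897473069767,  y_2 = 669878·33369+33369·669878 = 44706317964
k=3:  x_3 = 669878·897473069767+403·33369·44706317964 = 1202394930058086974,  y_3 = 669878·44706317964+33369·897473069767 = 59895557730143415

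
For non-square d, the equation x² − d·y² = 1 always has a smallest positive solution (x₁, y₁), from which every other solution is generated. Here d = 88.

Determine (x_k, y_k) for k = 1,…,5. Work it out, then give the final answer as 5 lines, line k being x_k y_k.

d=88: √d = [9; 2,1,1,1,2,18] (ℓ=6, even), read p_5/q_5
step 0: (9, 1)  from 9·(1,0) + (0,1)
step 1: (19, 2)  from 2·(9,1) + (1,0)
step 2: (28, 3)  from 1·(19,2) + (9,1)
…
step 4: (75, 8)  from 1·(47,5) + (28,3)
step 5: (197, 21)  from 2·(75,8) + (47,5)
fundamental: x₁=197, y₁=21  (since 38809 − 88·441 = 1)
(197+21√88)^2 = 77617 + 8274√88
(197+21√88)^3 = 30580901 + 3259935√88
(197+21√88)^4 = 12048797377 + 1284406116√88
(197+21√88)^5 = 4747195585637 + 506052749769√88

197 21
77617 8274
30580901 3259935
12048797377 1284406116
4747195585637 506052749769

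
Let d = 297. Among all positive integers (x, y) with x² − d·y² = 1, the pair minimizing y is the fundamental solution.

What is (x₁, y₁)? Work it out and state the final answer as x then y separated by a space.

48599 2820

√297 = [17; 4,3,1,1,2,1,1,3,4,34, …], period ℓ=10 (even) → k=9
a_0=17:  p_0=17·1+0=17,  q_0=17·0+1=1
a_1=4:  p_1=4·17+1=69,  q_1=4·1+0=4
a_2=3:  p_2=3·69+17=224,  q_2=3·4+1=13
a_3=1:  p_3=1·224+69=293,  q_3=1·13+4=17
…
a_6=1:  p_6=1·1327+517=1844,  q_6=1·77+30=107
a_7=1:  p_7=1·1844+1327=3171,  q_7=1·107+77=184
a_8=3:  p_8=3·3171+1844=11357,  q_8=3·184+107=659
a_9=4:  p_9=4·11357+3171=48599,  q_9=4·659+184=2820
→ (48599, 2820).  Check: 48599²=2361862801, 297·2820²=2361862800, difference 1.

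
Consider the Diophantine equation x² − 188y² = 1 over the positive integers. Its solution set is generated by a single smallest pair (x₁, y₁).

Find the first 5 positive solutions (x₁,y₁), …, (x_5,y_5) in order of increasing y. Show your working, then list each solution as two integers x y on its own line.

4607 336
42448897 3095904
391124132351 28525659120
3603817713033217 262835420035776
33205576016763929087 2421765531683980944

√188 = [13; 1,2,2,6,2,2,1,26, …], period ℓ=8 (even) → k=7
i=0: a=13 ⇒ p=13, q=1
i=1: a=1 ⇒ p=14, q=1
i=2: a=2 ⇒ p=41, q=3
i=3: a=2 ⇒ p=96, q=7
i=4: a=6 ⇒ p=617, q=45
i=5: a=2 ⇒ p=1330, q=97
i=6: a=2 ⇒ p=3277, q=239
i=7: a=1 ⇒ p=4607, q=336
→ (4607, 336).  Check: 4607²=21224449, 188·336²=21224448, difference 1.
n=2: (4607,336)∘(4607,336) = (4607·4607+188·336·336, 4607·336+336·4607) = (42448897,3095904)
n=3: (42448897,3095904)∘(4607,336) = (4607·42448897+188·336·3095904, 4607·3095904+336·42448897) = (391124132351,28525659120)
n=4: (391124132351,28525659120)∘(4607,336) = (4607·391124132351+188·336·28525659120, 4607·28525659120+336·391124132351) = (3603817713033217,262835420035776)
n=5: (3603817713033217,262835420035776)∘(4607,336) = (4607·3603817713033217+188·336·262835420035776, 4607·262835420035776+336·3603817713033217) = (33205576016763929087,2421765531683980944)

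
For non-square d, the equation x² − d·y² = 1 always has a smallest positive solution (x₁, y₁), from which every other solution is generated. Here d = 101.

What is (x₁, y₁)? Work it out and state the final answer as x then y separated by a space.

√101 = [10; 20, …], period ℓ=1 (odd) → k=1
i=0: a=10 ⇒ p=10, q=1
i=1: a=20 ⇒ p=201, q=20
fundamental: x₁=201, y₁=20  (since 40401 − 101·400 = 1)

201 20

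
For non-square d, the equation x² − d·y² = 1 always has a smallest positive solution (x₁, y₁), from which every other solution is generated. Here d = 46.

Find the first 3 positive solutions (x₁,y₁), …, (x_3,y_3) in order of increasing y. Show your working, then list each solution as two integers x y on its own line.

√46 = [6; 1,3,1,1,2,6,2,1,1,3,1,12, …], period ℓ=12 (even) → k=11
i=0: a=6 ⇒ p=6, q=1
i=1: a=1 ⇒ p=7, q=1
i=2: a=3 ⇒ p=27, q=4
…
i=4: a=1 ⇒ p=61, q=9
…
i=7: a=2 ⇒ p=2150, q=317
…
i=9: a=1 ⇒ p=5297, q=781
i=10: a=3 ⇒ p=19038, q=2807
i=11: a=1 ⇒ p=24335, q=3588
→ (24335, 3588).  Check: 24335²=592192225, 46·3588²=592192224, difference 1.
(x_2, y_2) = (24335·24335 + 46·3588·3588, 24335·3588 + 3588·24335) = (1184384449, 174627960)
(x_3, y_3) = (24335·1184384449 + 46·3588·174627960, 24335·174627960 + 3588·1184384449) = (57643991108495, 8499142809612)

24335 3588
1184384449 174627960
57643991108495 8499142809612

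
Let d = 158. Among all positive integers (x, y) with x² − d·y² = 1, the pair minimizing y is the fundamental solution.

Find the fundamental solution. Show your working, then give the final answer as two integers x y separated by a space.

√158 = [12; 1,1,3,12,3,1,1,24, …], period ℓ=8 (even) → k=7
i=0: a=12 ⇒ p=12, q=1
i=1: a=1 ⇒ p=13, q=1
i=2: a=1 ⇒ p=25, q=2
i=3: a=3 ⇒ p=88, q=7
…
i=5: a=3 ⇒ p=3331, q=265
i=6: a=1 ⇒ p=4412, q=351
i=7: a=1 ⇒ p=7743, q=616
→ (7743, 616).  Check: 7743²=59954049, 158·616²=59954048, difference 1.

7743 616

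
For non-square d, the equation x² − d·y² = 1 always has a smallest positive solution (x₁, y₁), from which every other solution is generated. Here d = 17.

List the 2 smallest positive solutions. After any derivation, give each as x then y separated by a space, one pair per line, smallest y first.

[4; 8] for √17; ℓ=1 ⇒ convergent index 1
step 0: (4, 1)  from 4·(1,0) + (0,1)
step 1: (33, 8)  from 8·(4,1) + (1,0)
fundamental: x₁=33, y₁=8  (since 1089 − 17·64 = 1)
k=2:  x_2 = 33·33+17·8·8 = 2177,  y_2 = 33·8+8·33 = 528

33 8
2177 528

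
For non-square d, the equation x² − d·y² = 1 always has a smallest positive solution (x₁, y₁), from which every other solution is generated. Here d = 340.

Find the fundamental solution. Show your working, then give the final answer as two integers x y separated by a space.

[18; 2,3,1,1,1,…,3,2,36] for √340; ℓ=14 ⇒ convergent index 13
a_0=18:  p_0=18·1+0=18,  q_0=18·0+1=1
a_1=2:  p_1=2·18+1=37,  q_1=2·1+0=2
…
a_3=1:  p_3=1·129+37=166,  q_3=1·7+2=9
a_4=1:  p_4=1·166+129=295,  q_4=1·9+7=16
a_5=1:  p_5=1·295+166=461,  q_5=1·16+9=25
…
a_7=8:  p_7=8·756+461=6509,  q_7=8·41+25=353
…
a_9=1:  p_9=1·7265+6509=13774,  q_9=1·394+353=747
a_10=1:  p_10=1·13774+7265=21039,  q_10=1·747+394=1141
a_11=1:  p_11=1·21039+13774=34813,  q_11=1·1141+747=1888
a_12=3:  p_12=3·34813+21039=125478,  q_12=3·1888+1141=6805
a_13=2:  p_13=2·125478+34813=285769,  q_13=2·6805+1888=15498
(x₁, y₁) = (285769, 15498);  285769² − 340·15498² = 1 ✓

285769 15498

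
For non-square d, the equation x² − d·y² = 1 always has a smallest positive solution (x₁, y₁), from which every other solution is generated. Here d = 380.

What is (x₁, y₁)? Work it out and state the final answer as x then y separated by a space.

39 2

√380 = [19; 2,38, …], period ℓ=2 (even) → k=1
k=0  a_k=19  p_k/q_k = 19/1
k=1  a_k=2  p_k/q_k = 39/2
→ (39, 2).  Check: 39²=1521, 380·2²=1520, difference 1.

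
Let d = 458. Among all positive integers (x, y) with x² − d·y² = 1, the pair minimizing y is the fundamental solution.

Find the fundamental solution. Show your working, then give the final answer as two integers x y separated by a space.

22899 1070

√458 = [21; 2,2,42, …], period ℓ=3 (odd) → k=5
step 0: (21, 1)  from 21·(1,0) + (0,1)
…
step 2: (107, 5)  from 2·(43,2) + (21,1)
step 3: (4537, 212)  from 42·(107,5) + (43,2)
step 4: (9181, 429)  from 2·(4537,212) + (107,5)
step 5: (22899, 1070)  from 2·(9181,429) + (4537,212)
→ (22899, 1070).  Check: 22899²=524364201, 458·1070²=524364200, difference 1.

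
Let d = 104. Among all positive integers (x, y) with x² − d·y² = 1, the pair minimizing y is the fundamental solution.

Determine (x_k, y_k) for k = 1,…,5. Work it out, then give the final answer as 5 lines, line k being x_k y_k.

51 5
5201 510
530451 52015
54100801 5305020
5517751251 541060025

√104 → a₀=10, period (5,20); ℓ=2 even so k=1
i=0: a=10 ⇒ p=10, q=1
i=1: a=5 ⇒ p=51, q=5
→ (51, 5).  Check: 51²=2601, 104·5²=2600, difference 1.
k=2:  x_2 = 51·51+104·5·5 = 5201,  y_2 = 51·5+5·51 = 510
k=3:  x_3 = 51·5201+104·5·510 = 530451,  y_3 = 51·510+5·5201 = 52015
k=4:  x_4 = 51·530451+104·5·52015 = 54100801,  y_4 = 51·52015+5·530451 = 5305020
k=5:  x_5 = 51·54100801+104·5·5305020 = 5517751251,  y_5 = 51·5305020+5·54100801 = 541060025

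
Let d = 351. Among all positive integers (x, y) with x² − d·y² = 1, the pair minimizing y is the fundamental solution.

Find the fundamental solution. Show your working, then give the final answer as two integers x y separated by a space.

d=351: √d = [18; 1,2,1,3,2,2,2,3,1,2,1,36] (ℓ=12, even), read p_11/q_11
step 0: (18, 1)  from 18·(1,0) + (0,1)
step 1: (19, 1)  from 1·(18,1) + (1,0)
step 2: (56, 3)  from 2·(19,1) + (18,1)
…
step 6: (1555, 83)  from 2·(637,34) + (281,15)
step 7: (3747, 200)  from 2·(1555,83) + (637,34)
…
step 9: (16543, 883)  from 1·(12796,683) + (3747,200)
step 10: (45882, 2449)  from 2·(16543,883) + (12796,683)
step 11: (62425, 3332)  from 1·(45882,2449) + (16543,883)
→ (62425, 3332).  Check: 62425²=3896880625, 351·3332²=3896880624, difference 1.

62425 3332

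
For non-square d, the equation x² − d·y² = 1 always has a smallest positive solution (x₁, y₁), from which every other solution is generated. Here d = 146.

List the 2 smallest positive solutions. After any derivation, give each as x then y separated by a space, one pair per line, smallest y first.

d=146: √d = [12; 12,24] (ℓ=2, even), read p_1/q_1
k=0  a_k=12  p_k/q_k = 12/1
k=1  a_k=12  p_k/q_k = 145/12
(x₁, y₁) = (145, 12);  145² − 146·12² = 1 ✓
n=2: (145,12)∘(145,12) = (145·145+146·12·12, 145·12+12·145) = (42049,3480)

145 12
42049 3480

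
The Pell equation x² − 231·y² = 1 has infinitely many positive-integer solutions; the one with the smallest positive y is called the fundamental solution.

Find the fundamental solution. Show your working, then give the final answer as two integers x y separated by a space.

√231 = [15; 5,30, …], period ℓ=2 (even) → k=1
a_0=15:  p_0=15·1+0=15,  q_0=15·0+1=1
a_1=5:  p_1=5·15+1=76,  q_1=5·1+0=5
→ (76, 5).  Check: 76²=5776, 231·5²=5775, difference 1.

76 5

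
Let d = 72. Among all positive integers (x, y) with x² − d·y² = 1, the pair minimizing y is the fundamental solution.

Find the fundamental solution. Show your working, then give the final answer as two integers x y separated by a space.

17 2

√72 = [8; 2,16, …], period ℓ=2 (even) → k=1
step 0: (8, 1)  from 8·(1,0) + (0,1)
step 1: (17, 2)  from 2·(8,1) + (1,0)
(x₁, y₁) = (17, 2);  17² − 72·2² = 1 ✓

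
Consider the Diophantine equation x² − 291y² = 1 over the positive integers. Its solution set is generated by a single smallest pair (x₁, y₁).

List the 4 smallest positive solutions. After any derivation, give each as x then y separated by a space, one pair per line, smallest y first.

d=291: √d = [17; 17,34] (ℓ=2, even), read p_1/q_1
step 0: (17, 1)  from 17·(1,0) + (0,1)
step 1: (290, 17)  from 17·(17,1) + (1,0)
(x₁, y₁) = (290, 17);  290² − 291·17² = 1 ✓
(x_2, y_2) = (290·290 + 291·17·17, 290·17 + 17·290) = (168199, 9860)
(x_3, y_3) = (290·168199 + 291·17·9860, 290·9860 + 17·168199) = (97555130, 5718783)
(x_4, y_4) = (290·97555130 + 291·17·5718783, 290·5718783 + 17·97555130) = (56581807201, 3316884280)

290 17
168199 9860
97555130 5718783
56581807201 3316884280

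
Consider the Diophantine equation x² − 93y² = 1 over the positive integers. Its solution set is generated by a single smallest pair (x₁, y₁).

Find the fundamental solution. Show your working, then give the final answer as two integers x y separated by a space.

√93 → a₀=9, period (1,1,1,4,6,4,1,1,1,18); ℓ=10 even so k=9
step 0: (9, 1)  from 9·(1,0) + (0,1)
…
step 2: (19, 2)  from 1·(10,1) + (9,1)
…
step 4: (135, 14)  from 4·(29,3) + (19,2)
…
step 6: (3491, 362)  from 4·(839,87) + (135,14)
step 7: (4330, 449)  from 1·(3491,362) + (839,87)
step 8: (7821, 811)  from 1·(4330,449) + (3491,362)
step 9: (12151, 1260)  from 1·(7821,811) + (4330,449)
→ (12151, 1260).  Check: 12151²=147646801, 93·1260²=147646800, difference 1.

12151 1260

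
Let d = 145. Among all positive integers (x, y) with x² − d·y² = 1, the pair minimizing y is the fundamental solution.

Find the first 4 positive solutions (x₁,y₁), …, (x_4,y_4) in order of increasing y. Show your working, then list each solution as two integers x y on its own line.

√145 = [12; 24, …], period ℓ=1 (odd) → k=1
k=0  a_k=12  p_k/q_k = 12/1
k=1  a_k=24  p_k/q_k = 289/24
fundamental: x₁=289, y₁=24  (since 83521 − 145·576 = 1)
(289+24√145)^2 = 167041 + 13872√145
(289+24√145)^3 = 96549409 + 8017992√145
(289+24√145)^4 = 55805391361 + 4634385504√145

289 24
167041 13872
96549409 8017992
55805391361 4634385504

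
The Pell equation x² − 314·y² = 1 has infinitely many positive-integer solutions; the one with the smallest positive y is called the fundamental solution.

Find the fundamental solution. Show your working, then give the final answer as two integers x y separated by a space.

√314 → a₀=17, period (1,2,1,1,2,1,34); ℓ=7 odd so k=13
step 0: (17, 1)  from 17·(1,0) + (0,1)
step 1: (18, 1)  from 1·(17,1) + (1,0)
…
step 3: (71, 4)  from 1·(53,3) + (18,1)
step 4: (124, 7)  from 1·(71,4) + (53,3)
step 5: (319, 18)  from 2·(124,7) + (71,4)
step 6: (443, 25)  from 1·(319,18) + (124,7)
step 7: (15381, 868)  from 34·(443,25) + (319,18)
step 8: (15824, 893)  from 1·(15381,868) + (443,25)
…
step 10: (62853, 3547)  from 1·(47029,2654) + (15824,893)
step 11: (109882, 6201)  from 1·(62853,3547) + (47029,2654)
step 12: (282617, 15949)  from 2·(109882,6201) + (62853,3547)
step 13: (392499, 22150)  from 1·(282617,15949) + (109882,6201)
→ (392499, 22150).  Check: 392499²=154055465001, 314·22150²=154055465000, difference 1.

392499 22150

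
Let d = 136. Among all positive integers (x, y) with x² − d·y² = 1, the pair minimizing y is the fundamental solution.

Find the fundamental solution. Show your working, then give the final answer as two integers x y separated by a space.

35 3

d=136: √d = [11; 1,1,1,22] (ℓ=4, even), read p_3/q_3
k=0  a_k=11  p_k/q_k = 11/1
k=1  a_k=1  p_k/q_k = 12/1
k=2  a_k=1  p_k/q_k = 23/2
k=3  a_k=1  p_k/q_k = 35/3
fundamental: x₁=35, y₁=3  (since 1225 − 136·9 = 1)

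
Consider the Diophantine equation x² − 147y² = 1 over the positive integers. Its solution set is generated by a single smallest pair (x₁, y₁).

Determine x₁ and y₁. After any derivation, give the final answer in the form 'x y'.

d=147: √d = [12; 8,24] (ℓ=2, even), read p_1/q_1
a_0=12:  p_0=12·1+0=12,  q_0=12·0+1=1
a_1=8:  p_1=8·12+1=97,  q_1=8·1+0=8
→ (97, 8).  Check: 97²=9409, 147·8²=9408, difference 1.

97 8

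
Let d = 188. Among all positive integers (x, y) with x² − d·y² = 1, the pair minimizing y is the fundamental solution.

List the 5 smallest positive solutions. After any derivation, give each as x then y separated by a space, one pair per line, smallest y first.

4607 336
42448897 3095904
391124132351 28525659120
3603817713033217 262835420035776
33205576016763929087 2421765531683980944

√188 = [13; 1,2,2,6,2,2,1,26, …], period ℓ=8 (even) → k=7
i=0: a=13 ⇒ p=13, q=1
i=1: a=1 ⇒ p=14, q=1
…
i=6: a=2 ⇒ p=3277, q=239
i=7: a=1 ⇒ p=4607, q=336
(x₁, y₁) = (4607, 336);  4607² − 188·336² = 1 ✓
k=2:  x_2 = 4607·4607+188·336·336 = 42448897,  y_2 = 4607·336+336·4607 = 3095904
k=3:  x_3 = 4607·42448897+188·336·3095904 = 391124132351,  y_3 = 4607·3095904+336·42448897 = 28525659120
k=4:  x_4 = 4607·391124132351+188·336·28525659120 = 3603817713033217,  y_4 = 4607·28525659120+336·391124132351 = 262835420035776
k=5:  x_5 = 4607·3603817713033217+188·336·262835420035776 = 33205576016763929087,  y_5 = 4607·262835420035776+336·3603817713033217 = 2421765531683980944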